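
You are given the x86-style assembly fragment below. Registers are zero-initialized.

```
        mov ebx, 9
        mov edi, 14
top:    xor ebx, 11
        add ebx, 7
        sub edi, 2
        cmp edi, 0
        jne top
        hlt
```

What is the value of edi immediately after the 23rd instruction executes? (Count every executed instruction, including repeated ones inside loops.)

mov ebx, 9 → ebx=9
mov edi, 14 → edi=14
xor ebx, 11 → ebx=9^11=2
add ebx, 7 → ebx=2+7=9
sub edi, 2 → edi=14-2=12
cmp edi, 0  (cmp 12,0)
jne top: taken
xor ebx, 11 → ebx=9^11=2
add ebx, 7 → ebx=2+7=9
sub edi, 2 → edi=12-2=10
cmp edi, 0  (cmp 10,0)
jne top: taken
xor ebx, 11 → ebx=9^11=2
add ebx, 7 → ebx=2+7=9
sub edi, 2 → edi=10-2=8
cmp edi, 0  (cmp 8,0)
jne top: taken
xor ebx, 11 → ebx=9^11=2
add ebx, 7 → ebx=2+7=9
sub edi, 2 → edi=8-2=6
cmp edi, 0  (cmp 6,0)
jne top: taken
xor ebx, 11 → ebx=9^11=2
After step 23: edi = 6.

6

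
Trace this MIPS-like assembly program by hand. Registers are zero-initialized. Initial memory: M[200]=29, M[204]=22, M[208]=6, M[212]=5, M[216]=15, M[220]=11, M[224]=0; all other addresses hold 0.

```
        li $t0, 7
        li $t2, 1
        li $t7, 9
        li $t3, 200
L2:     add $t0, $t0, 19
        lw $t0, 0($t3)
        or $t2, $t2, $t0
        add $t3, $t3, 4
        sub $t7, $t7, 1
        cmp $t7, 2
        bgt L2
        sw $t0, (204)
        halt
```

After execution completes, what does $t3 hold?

li $t0, 7 → $t0=7
li $t2, 1 → $t2=1
li $t7, 9 → $t7=9
li $t3, 200 → $t3=200
add $t0, $t0, 19 → $t0=7+19=26
lw $t0, 0($t3) → $t0=M[200]=29
or $t2, $t2, $t0 → $t2=1|29=29
add $t3, $t3, 4 → $t3=200+4=204
sub $t7, $t7, 1 → $t7=9-1=8
cmp $t7, 2  (cmp 8,2)
bgt L2: taken
add $t0, $t0, 19 → $t0=29+19=48
lw $t0, 0($t3) → $t0=M[204]=22
or $t2, $t2, $t0 → $t2=29|22=31
add $t3, $t3, 4 → $t3=204+4=208
sub $t7, $t7, 1 → $t7=8-1=7
cmp $t7, 2  (cmp 7,2)
bgt L2: taken
add $t0, $t0, 19 → $t0=22+19=41
lw $t0, 0($t3) → $t0=M[208]=6
or $t2, $t2, $t0 → $t2=31|6=31
add $t3, $t3, 4 → $t3=208+4=212
sub $t7, $t7, 1 → $t7=7-1=6
cmp $t7, 2  (cmp 6,2)
bgt L2: taken
add $t0, $t0, 19 → $t0=6+19=25
lw $t0, 0($t3) → $t0=M[212]=5
or $t2, $t2, $t0 → $t2=31|5=31
add $t3, $t3, 4 → $t3=212+4=216
sub $t7, $t7, 1 → $t7=6-1=5
cmp $t7, 2  (cmp 5,2)
bgt L2: taken
add $t0, $t0, 19 → $t0=5+19=24
lw $t0, 0($t3) → $t0=M[216]=15
or $t2, $t2, $t0 → $t2=31|15=31
add $t3, $t3, 4 → $t3=216+4=220
sub $t7, $t7, 1 → $t7=5-1=4
cmp $t7, 2  (cmp 4,2)
bgt L2: taken
add $t0, $t0, 19 → $t0=15+19=34
lw $t0, 0($t3) → $t0=M[220]=11
or $t2, $t2, $t0 → $t2=31|11=31
add $t3, $t3, 4 → $t3=220+4=224
sub $t7, $t7, 1 → $t7=4-1=3
cmp $t7, 2  (cmp 3,2)
bgt L2: taken
add $t0, $t0, 19 → $t0=11+19=30
lw $t0, 0($t3) → $t0=M[224]=0
or $t2, $t2, $t0 → $t2=31|0=31
add $t3, $t3, 4 → $t3=224+4=228
sub $t7, $t7, 1 → $t7=3-1=2
cmp $t7, 2  (cmp 2,2)
bgt L2: not taken
sw $t0, (204) → M[204]=0
halt.

228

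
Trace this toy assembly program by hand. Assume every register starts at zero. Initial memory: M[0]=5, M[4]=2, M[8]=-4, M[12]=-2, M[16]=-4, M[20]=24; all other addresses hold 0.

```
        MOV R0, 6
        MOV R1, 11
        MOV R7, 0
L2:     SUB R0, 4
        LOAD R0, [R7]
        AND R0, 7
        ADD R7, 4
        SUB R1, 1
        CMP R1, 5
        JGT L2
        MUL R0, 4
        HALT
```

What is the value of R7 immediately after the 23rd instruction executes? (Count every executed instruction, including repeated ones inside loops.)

MOV R0, 6 → R0=6
MOV R1, 11 → R1=11
MOV R7, 0 → R7=0
SUB R0, 4 → R0=6-4=2
LOAD R0, [R7] → R0=M[0]=5
AND R0, 7 → R0=5&7=5
ADD R7, 4 → R7=0+4=4
SUB R1, 1 → R1=11-1=10
CMP R1, 5  (cmp 10,5)
JGT L2: taken
SUB R0, 4 → R0=5-4=1
LOAD R0, [R7] → R0=M[4]=2
AND R0, 7 → R0=2&7=2
ADD R7, 4 → R7=4+4=8
SUB R1, 1 → R1=10-1=9
CMP R1, 5  (cmp 9,5)
JGT L2: taken
SUB R0, 4 → R0=2-4=-2
LOAD R0, [R7] → R0=M[8]=-4
AND R0, 7 → R0=(-4)&7=4
ADD R7, 4 → R7=8+4=12
SUB R1, 1 → R1=9-1=8
CMP R1, 5  (cmp 8,5)
After step 23: R7 = 12.

12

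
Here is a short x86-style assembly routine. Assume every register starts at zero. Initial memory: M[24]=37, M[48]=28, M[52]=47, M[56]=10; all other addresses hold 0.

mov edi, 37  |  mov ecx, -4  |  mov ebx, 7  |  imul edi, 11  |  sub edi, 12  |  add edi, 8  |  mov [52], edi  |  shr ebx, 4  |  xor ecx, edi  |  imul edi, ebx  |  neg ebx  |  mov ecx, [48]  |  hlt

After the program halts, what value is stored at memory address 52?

403

edi=37
ecx=-4
ebx=7
edi=37*11=407
edi=407-12=395
edi=395+8=403
mov [52], edi → M[52]=403
ebx=7>>4=0
ecx=(-4)^403=-401
edi=403*0=0
ebx=-(0)=0
ecx=M[48]=28
halt.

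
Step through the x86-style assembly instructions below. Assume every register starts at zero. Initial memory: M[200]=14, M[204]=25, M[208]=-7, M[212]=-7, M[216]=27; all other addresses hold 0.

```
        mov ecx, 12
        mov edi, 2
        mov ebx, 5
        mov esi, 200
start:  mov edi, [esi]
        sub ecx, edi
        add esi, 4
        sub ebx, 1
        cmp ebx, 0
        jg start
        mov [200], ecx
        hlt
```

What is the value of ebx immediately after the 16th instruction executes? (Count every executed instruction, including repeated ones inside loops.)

3

ecx=12
edi=2
ebx=5
esi=200
edi=M[200]=14
ecx=12-14=-2
esi=200+4=204
ebx=5-1=4
cmp ebx, 0  (cmp 4,0)
jg start: taken
edi=M[204]=25
ecx=(-2)-25=-27
esi=204+4=208
ebx=4-1=3
cmp ebx, 0  (cmp 3,0)
jg start: taken
After step 16: ebx = 3.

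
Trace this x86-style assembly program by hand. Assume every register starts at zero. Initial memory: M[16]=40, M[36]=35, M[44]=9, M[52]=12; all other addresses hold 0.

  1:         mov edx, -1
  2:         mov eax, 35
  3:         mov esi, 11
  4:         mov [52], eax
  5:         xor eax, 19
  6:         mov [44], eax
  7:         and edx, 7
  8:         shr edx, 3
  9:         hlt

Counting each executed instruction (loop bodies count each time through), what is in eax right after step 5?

48

mov edx, -1 → edx=-1
mov eax, 35 → eax=35
mov esi, 11 → esi=11
mov [52], eax → M[52]=35
xor eax, 19 → eax=35^19=48
After step 5: eax = 48.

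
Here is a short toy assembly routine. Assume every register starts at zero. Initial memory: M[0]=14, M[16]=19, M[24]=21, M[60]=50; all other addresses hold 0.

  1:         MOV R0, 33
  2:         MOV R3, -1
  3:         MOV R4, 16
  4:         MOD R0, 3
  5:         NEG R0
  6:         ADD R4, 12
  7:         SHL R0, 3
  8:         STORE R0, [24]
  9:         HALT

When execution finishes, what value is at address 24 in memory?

0

MOV R0, 33 → R0=33
MOV R3, -1 → R3=-1
MOV R4, 16 → R4=16
MOD R0, 3 → R0=33%3=0
NEG R0 → R0=-(0)=0
ADD R4, 12 → R4=16+12=28
SHL R0, 3 → R0=0<<3=0
STORE R0, [24] → M[24]=0
halt.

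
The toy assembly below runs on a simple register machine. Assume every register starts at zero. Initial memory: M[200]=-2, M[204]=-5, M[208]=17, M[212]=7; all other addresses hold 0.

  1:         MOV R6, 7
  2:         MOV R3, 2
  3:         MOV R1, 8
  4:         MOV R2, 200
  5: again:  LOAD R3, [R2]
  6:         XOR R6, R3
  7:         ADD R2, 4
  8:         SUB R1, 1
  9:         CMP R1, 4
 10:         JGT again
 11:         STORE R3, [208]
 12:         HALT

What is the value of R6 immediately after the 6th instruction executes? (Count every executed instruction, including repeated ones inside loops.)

-7

R6=7
R3=2
R1=8
R2=200
R3=M[200]=-2
R6=7^(-2)=-7
After step 6: R6 = -7.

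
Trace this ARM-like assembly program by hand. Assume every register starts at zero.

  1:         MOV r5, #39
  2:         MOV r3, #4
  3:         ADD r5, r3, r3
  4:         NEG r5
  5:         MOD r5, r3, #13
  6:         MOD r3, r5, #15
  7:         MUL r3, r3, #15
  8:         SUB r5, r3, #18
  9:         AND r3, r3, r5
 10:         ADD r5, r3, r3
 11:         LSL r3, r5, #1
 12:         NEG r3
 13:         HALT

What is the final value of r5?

after MOV r5, #39: r5=39
after MOV r3, #4: r3=4
after ADD r5, r3, r3: r5=4+4=8
after NEG r5: r5=-(8)=-8
after MOD r5, r3, #13: r5=4%13=4
after MOD r3, r5, #15: r3=4%15=4
after MUL r3, r3, #15: r3=4*15=60
after SUB r5, r3, #18: r5=60-18=42
after AND r3, r3, r5: r3=60&42=40
after ADD r5, r3, r3: r5=40+40=80
after LSL r3, r5, #1: r3=80<<1=160
after NEG r3: r3=-(160)=-160
halt.

80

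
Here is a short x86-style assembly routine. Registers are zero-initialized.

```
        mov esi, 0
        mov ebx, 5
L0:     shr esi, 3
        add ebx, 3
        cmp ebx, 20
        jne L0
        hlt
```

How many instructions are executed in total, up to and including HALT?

23

after mov esi, 0: esi=0
after mov ebx, 5: ebx=5
after shr esi, 3: esi=0>>3=0
after add ebx, 3: ebx=5+3=8
cmp ebx, 20  (cmp 8,20)
jne L0: taken
after shr esi, 3: esi=0>>3=0
after add ebx, 3: ebx=8+3=11
cmp ebx, 20  (cmp 11,20)
jne L0: taken
after shr esi, 3: esi=0>>3=0
after add ebx, 3: ebx=11+3=14
cmp ebx, 20  (cmp 14,20)
jne L0: taken
after shr esi, 3: esi=0>>3=0
after add ebx, 3: ebx=14+3=17
cmp ebx, 20  (cmp 17,20)
jne L0: taken
after shr esi, 3: esi=0>>3=0
after add ebx, 3: ebx=17+3=20
cmp ebx, 20  (cmp 20,20)
jne L0: not taken
halt.
Total executed instructions: 23.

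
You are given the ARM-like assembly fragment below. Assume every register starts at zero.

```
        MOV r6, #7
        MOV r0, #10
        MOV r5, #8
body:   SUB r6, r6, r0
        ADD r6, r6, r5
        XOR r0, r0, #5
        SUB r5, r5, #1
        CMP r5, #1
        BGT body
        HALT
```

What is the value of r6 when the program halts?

r6=7
r0=10
r5=8
r6=7-10=-3
r6=(-3)+8=5
r0=10^5=15
r5=8-1=7
CMP r5, #1  (cmp 7,1)
BGT body: taken
r6=5-15=-10
r6=(-10)+7=-3
r0=15^5=10
r5=7-1=6
CMP r5, #1  (cmp 6,1)
BGT body: taken
r6=(-3)-10=-13
r6=(-13)+6=-7
r0=10^5=15
r5=6-1=5
CMP r5, #1  (cmp 5,1)
BGT body: taken
r6=(-7)-15=-22
r6=(-22)+5=-17
r0=15^5=10
r5=5-1=4
CMP r5, #1  (cmp 4,1)
BGT body: taken
r6=(-17)-10=-27
r6=(-27)+4=-23
r0=10^5=15
r5=4-1=3
CMP r5, #1  (cmp 3,1)
BGT body: taken
r6=(-23)-15=-38
r6=(-38)+3=-35
r0=15^5=10
r5=3-1=2
CMP r5, #1  (cmp 2,1)
BGT body: taken
r6=(-35)-10=-45
r6=(-45)+2=-43
r0=10^5=15
r5=2-1=1
CMP r5, #1  (cmp 1,1)
BGT body: not taken
halt.

-43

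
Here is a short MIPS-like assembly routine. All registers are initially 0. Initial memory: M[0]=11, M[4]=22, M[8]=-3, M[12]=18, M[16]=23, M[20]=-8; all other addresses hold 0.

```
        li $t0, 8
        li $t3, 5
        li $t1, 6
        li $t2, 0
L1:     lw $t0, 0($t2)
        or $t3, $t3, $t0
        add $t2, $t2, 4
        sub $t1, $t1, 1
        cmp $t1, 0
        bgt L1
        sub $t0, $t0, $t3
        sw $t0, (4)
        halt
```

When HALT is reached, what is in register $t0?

-7

$t0=8
$t3=5
$t1=6
$t2=0
$t0=M[0]=11
$t3=5|11=15
$t2=0+4=4
$t1=6-1=5
cmp $t1, 0  (cmp 5,0)
bgt L1: taken
$t0=M[4]=22
$t3=15|22=31
$t2=4+4=8
$t1=5-1=4
cmp $t1, 0  (cmp 4,0)
bgt L1: taken
$t0=M[8]=-3
$t3=31|(-3)=-1
$t2=8+4=12
$t1=4-1=3
cmp $t1, 0  (cmp 3,0)
bgt L1: taken
$t0=M[12]=18
$t3=(-1)|18=-1
$t2=12+4=16
$t1=3-1=2
cmp $t1, 0  (cmp 2,0)
bgt L1: taken
$t0=M[16]=23
$t3=(-1)|23=-1
$t2=16+4=20
$t1=2-1=1
cmp $t1, 0  (cmp 1,0)
bgt L1: taken
$t0=M[20]=-8
$t3=(-1)|(-8)=-1
$t2=20+4=24
$t1=1-1=0
cmp $t1, 0  (cmp 0,0)
bgt L1: not taken
$t0=(-8)-(-1)=-7
sw $t0, (4) → M[4]=-7
halt.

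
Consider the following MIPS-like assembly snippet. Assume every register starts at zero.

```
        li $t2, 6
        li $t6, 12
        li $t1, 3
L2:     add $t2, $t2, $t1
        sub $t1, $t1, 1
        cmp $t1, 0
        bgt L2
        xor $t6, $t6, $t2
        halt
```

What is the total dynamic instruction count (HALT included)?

$t2=6
$t6=12
$t1=3
$t2=6+3=9
$t1=3-1=2
cmp $t1, 0  (cmp 2,0)
bgt L2: taken
$t2=9+2=11
$t1=2-1=1
cmp $t1, 0  (cmp 1,0)
bgt L2: taken
$t2=11+1=12
$t1=1-1=0
cmp $t1, 0  (cmp 0,0)
bgt L2: not taken
$t6=12^12=0
halt.
Total executed instructions: 17.

17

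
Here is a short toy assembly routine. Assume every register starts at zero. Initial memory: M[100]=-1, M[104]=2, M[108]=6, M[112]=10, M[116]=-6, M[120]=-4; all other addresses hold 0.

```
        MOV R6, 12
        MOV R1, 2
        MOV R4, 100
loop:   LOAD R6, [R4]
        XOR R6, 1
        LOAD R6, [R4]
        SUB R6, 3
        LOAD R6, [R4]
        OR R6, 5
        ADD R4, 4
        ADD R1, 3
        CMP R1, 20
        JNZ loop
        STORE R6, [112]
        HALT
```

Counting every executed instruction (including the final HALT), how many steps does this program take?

R6=12
R1=2
R4=100
R6=M[100]=-1
R6=(-1)^1=-2
R6=M[100]=-1
R6=(-1)-3=-4
R6=M[100]=-1
R6=(-1)|5=-1
R4=100+4=104
R1=2+3=5
CMP R1, 20  (cmp 5,20)
JNZ loop: taken
R6=M[104]=2
R6=2^1=3
R6=M[104]=2
R6=2-3=-1
R6=M[104]=2
R6=2|5=7
R4=104+4=108
R1=5+3=8
CMP R1, 20  (cmp 8,20)
JNZ loop: taken
R6=M[108]=6
R6=6^1=7
R6=M[108]=6
R6=6-3=3
R6=M[108]=6
R6=6|5=7
R4=108+4=112
R1=8+3=11
CMP R1, 20  (cmp 11,20)
JNZ loop: taken
R6=M[112]=10
R6=10^1=11
R6=M[112]=10
R6=10-3=7
R6=M[112]=10
R6=10|5=15
R4=112+4=116
R1=11+3=14
CMP R1, 20  (cmp 14,20)
JNZ loop: taken
R6=M[116]=-6
R6=(-6)^1=-5
R6=M[116]=-6
R6=(-6)-3=-9
R6=M[116]=-6
R6=(-6)|5=-1
R4=116+4=120
R1=14+3=17
CMP R1, 20  (cmp 17,20)
JNZ loop: taken
R6=M[120]=-4
R6=(-4)^1=-3
R6=M[120]=-4
R6=(-4)-3=-7
R6=M[120]=-4
R6=(-4)|5=-3
R4=120+4=124
R1=17+3=20
CMP R1, 20  (cmp 20,20)
JNZ loop: not taken
STORE R6, [112] → M[112]=-3
halt.
Total executed instructions: 65.

65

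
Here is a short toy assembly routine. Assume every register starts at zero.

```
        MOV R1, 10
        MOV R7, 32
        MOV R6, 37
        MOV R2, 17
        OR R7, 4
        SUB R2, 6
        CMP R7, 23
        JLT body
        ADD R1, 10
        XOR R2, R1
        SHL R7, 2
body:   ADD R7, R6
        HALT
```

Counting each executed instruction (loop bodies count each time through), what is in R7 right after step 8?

MOV R1, 10 → R1=10
MOV R7, 32 → R7=32
MOV R6, 37 → R6=37
MOV R2, 17 → R2=17
OR R7, 4 → R7=32|4=36
SUB R2, 6 → R2=17-6=11
CMP R7, 23  (cmp 36,23)
JLT body: not taken
After step 8: R7 = 36.

36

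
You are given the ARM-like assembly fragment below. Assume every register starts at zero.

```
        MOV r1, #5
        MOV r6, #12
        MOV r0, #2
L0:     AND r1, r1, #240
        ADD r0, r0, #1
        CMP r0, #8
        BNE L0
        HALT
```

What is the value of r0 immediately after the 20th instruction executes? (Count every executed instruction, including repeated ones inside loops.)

r1=5
r6=12
r0=2
r1=5&240=0
r0=2+1=3
CMP r0, #8  (cmp 3,8)
BNE L0: taken
r1=0&240=0
r0=3+1=4
CMP r0, #8  (cmp 4,8)
BNE L0: taken
r1=0&240=0
r0=4+1=5
CMP r0, #8  (cmp 5,8)
BNE L0: taken
r1=0&240=0
r0=5+1=6
CMP r0, #8  (cmp 6,8)
BNE L0: taken
r1=0&240=0
After step 20: r0 = 6.

6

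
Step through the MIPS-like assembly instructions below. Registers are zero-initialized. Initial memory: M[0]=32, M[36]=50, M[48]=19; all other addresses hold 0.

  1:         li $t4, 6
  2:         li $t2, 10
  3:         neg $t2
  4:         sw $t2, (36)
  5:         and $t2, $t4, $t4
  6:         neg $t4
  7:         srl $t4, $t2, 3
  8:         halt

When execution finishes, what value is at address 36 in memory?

li $t4, 6 → $t4=6
li $t2, 10 → $t2=10
neg $t2 → $t2=-(10)=-10
sw $t2, (36) → M[36]=-10
and $t2, $t4, $t4 → $t2=6&6=6
neg $t4 → $t4=-(6)=-6
srl $t4, $t2, 3 → $t4=6>>3=0
halt.

-10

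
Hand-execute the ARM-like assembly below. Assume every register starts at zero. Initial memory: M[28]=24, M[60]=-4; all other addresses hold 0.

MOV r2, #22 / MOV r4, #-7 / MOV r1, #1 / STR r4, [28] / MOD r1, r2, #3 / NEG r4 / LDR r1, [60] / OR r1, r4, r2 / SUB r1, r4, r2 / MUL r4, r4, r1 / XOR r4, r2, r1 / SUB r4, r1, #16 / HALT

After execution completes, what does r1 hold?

after MOV r2, #22: r2=22
after MOV r4, #-7: r4=-7
after MOV r1, #1: r1=1
STR r4, [28] → M[28]=-7
after MOD r1, r2, #3: r1=22%3=1
after NEG r4: r4=-(-7)=7
after LDR r1, [60]: r1=M[60]=-4
after OR r1, r4, r2: r1=7|22=23
after SUB r1, r4, r2: r1=7-22=-15
after MUL r4, r4, r1: r4=7*(-15)=-105
after XOR r4, r2, r1: r4=22^(-15)=-25
after SUB r4, r1, #16: r4=(-15)-16=-31
halt.

-15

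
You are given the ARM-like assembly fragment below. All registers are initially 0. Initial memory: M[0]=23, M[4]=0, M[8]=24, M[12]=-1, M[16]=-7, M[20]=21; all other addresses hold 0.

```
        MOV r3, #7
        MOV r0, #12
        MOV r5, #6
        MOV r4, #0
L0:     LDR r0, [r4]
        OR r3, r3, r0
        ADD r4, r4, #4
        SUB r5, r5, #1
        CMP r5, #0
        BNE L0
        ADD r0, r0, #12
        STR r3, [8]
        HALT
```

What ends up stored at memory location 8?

-1

MOV r3, #7 → r3=7
MOV r0, #12 → r0=12
MOV r5, #6 → r5=6
MOV r4, #0 → r4=0
LDR r0, [r4] → r0=M[0]=23
OR r3, r3, r0 → r3=7|23=23
ADD r4, r4, #4 → r4=0+4=4
SUB r5, r5, #1 → r5=6-1=5
CMP r5, #0  (cmp 5,0)
BNE L0: taken
LDR r0, [r4] → r0=M[4]=0
OR r3, r3, r0 → r3=23|0=23
ADD r4, r4, #4 → r4=4+4=8
SUB r5, r5, #1 → r5=5-1=4
CMP r5, #0  (cmp 4,0)
BNE L0: taken
LDR r0, [r4] → r0=M[8]=24
OR r3, r3, r0 → r3=23|24=31
ADD r4, r4, #4 → r4=8+4=12
SUB r5, r5, #1 → r5=4-1=3
CMP r5, #0  (cmp 3,0)
BNE L0: taken
LDR r0, [r4] → r0=M[12]=-1
OR r3, r3, r0 → r3=31|(-1)=-1
ADD r4, r4, #4 → r4=12+4=16
SUB r5, r5, #1 → r5=3-1=2
CMP r5, #0  (cmp 2,0)
BNE L0: taken
LDR r0, [r4] → r0=M[16]=-7
OR r3, r3, r0 → r3=(-1)|(-7)=-1
ADD r4, r4, #4 → r4=16+4=20
SUB r5, r5, #1 → r5=2-1=1
CMP r5, #0  (cmp 1,0)
BNE L0: taken
LDR r0, [r4] → r0=M[20]=21
OR r3, r3, r0 → r3=(-1)|21=-1
ADD r4, r4, #4 → r4=20+4=24
SUB r5, r5, #1 → r5=1-1=0
CMP r5, #0  (cmp 0,0)
BNE L0: not taken
ADD r0, r0, #12 → r0=21+12=33
STR r3, [8] → M[8]=-1
halt.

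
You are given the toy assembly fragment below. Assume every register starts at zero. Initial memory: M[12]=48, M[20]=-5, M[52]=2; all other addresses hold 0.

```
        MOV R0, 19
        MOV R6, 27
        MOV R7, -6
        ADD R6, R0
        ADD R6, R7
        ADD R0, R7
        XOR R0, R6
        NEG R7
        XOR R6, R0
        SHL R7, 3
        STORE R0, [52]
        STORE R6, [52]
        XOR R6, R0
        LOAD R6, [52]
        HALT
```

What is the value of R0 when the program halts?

MOV R0, 19 → R0=19
MOV R6, 27 → R6=27
MOV R7, -6 → R7=-6
ADD R6, R0 → R6=27+19=46
ADD R6, R7 → R6=46+(-6)=40
ADD R0, R7 → R0=19+(-6)=13
XOR R0, R6 → R0=13^40=37
NEG R7 → R7=-(-6)=6
XOR R6, R0 → R6=40^37=13
SHL R7, 3 → R7=6<<3=48
STORE R0, [52] → M[52]=37
STORE R6, [52] → M[52]=13
XOR R6, R0 → R6=13^37=40
LOAD R6, [52] → R6=M[52]=13
halt.

37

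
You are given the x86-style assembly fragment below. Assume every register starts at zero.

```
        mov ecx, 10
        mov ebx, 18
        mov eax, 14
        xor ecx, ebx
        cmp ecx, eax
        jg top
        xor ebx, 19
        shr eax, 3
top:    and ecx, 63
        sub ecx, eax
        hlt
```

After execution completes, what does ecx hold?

10

after mov ecx, 10: ecx=10
after mov ebx, 18: ebx=18
after mov eax, 14: eax=14
after xor ecx, ebx: ecx=10^18=24
cmp ecx, eax  (cmp 24,14)
jg top: taken
after and ecx, 63: ecx=24&63=24
after sub ecx, eax: ecx=24-14=10
halt.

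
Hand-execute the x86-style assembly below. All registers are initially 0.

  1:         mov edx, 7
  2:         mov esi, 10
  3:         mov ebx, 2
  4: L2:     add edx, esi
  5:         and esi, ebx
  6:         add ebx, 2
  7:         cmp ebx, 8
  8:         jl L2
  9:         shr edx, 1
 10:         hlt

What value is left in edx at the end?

after mov edx, 7: edx=7
after mov esi, 10: esi=10
after mov ebx, 2: ebx=2
after add edx, esi: edx=7+10=17
after and esi, ebx: esi=10&2=2
after add ebx, 2: ebx=2+2=4
cmp ebx, 8  (cmp 4,8)
jl L2: taken
after add edx, esi: edx=17+2=19
after and esi, ebx: esi=2&4=0
after add ebx, 2: ebx=4+2=6
cmp ebx, 8  (cmp 6,8)
jl L2: taken
after add edx, esi: edx=19+0=19
after and esi, ebx: esi=0&6=0
after add ebx, 2: ebx=6+2=8
cmp ebx, 8  (cmp 8,8)
jl L2: not taken
after shr edx, 1: edx=19>>1=9
halt.

9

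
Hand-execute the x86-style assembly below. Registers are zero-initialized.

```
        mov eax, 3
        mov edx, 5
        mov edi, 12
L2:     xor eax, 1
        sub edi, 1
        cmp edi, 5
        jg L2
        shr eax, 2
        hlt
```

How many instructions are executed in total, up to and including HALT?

33

eax=3
edx=5
edi=12
eax=3^1=2
edi=12-1=11
cmp edi, 5  (cmp 11,5)
jg L2: taken
eax=2^1=3
edi=11-1=10
cmp edi, 5  (cmp 10,5)
jg L2: taken
eax=3^1=2
edi=10-1=9
cmp edi, 5  (cmp 9,5)
jg L2: taken
eax=2^1=3
edi=9-1=8
cmp edi, 5  (cmp 8,5)
jg L2: taken
eax=3^1=2
edi=8-1=7
cmp edi, 5  (cmp 7,5)
jg L2: taken
eax=2^1=3
edi=7-1=6
cmp edi, 5  (cmp 6,5)
jg L2: taken
eax=3^1=2
edi=6-1=5
cmp edi, 5  (cmp 5,5)
jg L2: not taken
eax=2>>2=0
halt.
Total executed instructions: 33.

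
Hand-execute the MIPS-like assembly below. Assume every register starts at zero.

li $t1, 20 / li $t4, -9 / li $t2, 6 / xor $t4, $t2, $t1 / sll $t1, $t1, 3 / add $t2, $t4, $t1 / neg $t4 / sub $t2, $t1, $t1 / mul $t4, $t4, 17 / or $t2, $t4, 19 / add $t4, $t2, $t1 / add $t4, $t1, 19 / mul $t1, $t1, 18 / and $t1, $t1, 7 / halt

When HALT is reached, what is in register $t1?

$t1=20
$t4=-9
$t2=6
$t4=6^20=18
$t1=20<<3=160
$t2=18+160=178
$t4=-(18)=-18
$t2=160-160=0
$t4=(-18)*17=-306
$t2=(-306)|19=-289
$t4=(-289)+160=-129
$t4=160+19=179
$t1=160*18=2880
$t1=2880&7=0
halt.

0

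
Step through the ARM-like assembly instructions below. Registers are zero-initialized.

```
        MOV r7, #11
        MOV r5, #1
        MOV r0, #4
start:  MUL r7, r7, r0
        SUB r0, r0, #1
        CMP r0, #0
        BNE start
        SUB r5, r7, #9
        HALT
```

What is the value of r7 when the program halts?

after MOV r7, #11: r7=11
after MOV r5, #1: r5=1
after MOV r0, #4: r0=4
after MUL r7, r7, r0: r7=11*4=44
after SUB r0, r0, #1: r0=4-1=3
CMP r0, #0  (cmp 3,0)
BNE start: taken
after MUL r7, r7, r0: r7=44*3=132
after SUB r0, r0, #1: r0=3-1=2
CMP r0, #0  (cmp 2,0)
BNE start: taken
after MUL r7, r7, r0: r7=132*2=264
after SUB r0, r0, #1: r0=2-1=1
CMP r0, #0  (cmp 1,0)
BNE start: taken
after MUL r7, r7, r0: r7=264*1=264
after SUB r0, r0, #1: r0=1-1=0
CMP r0, #0  (cmp 0,0)
BNE start: not taken
after SUB r5, r7, #9: r5=264-9=255
halt.

264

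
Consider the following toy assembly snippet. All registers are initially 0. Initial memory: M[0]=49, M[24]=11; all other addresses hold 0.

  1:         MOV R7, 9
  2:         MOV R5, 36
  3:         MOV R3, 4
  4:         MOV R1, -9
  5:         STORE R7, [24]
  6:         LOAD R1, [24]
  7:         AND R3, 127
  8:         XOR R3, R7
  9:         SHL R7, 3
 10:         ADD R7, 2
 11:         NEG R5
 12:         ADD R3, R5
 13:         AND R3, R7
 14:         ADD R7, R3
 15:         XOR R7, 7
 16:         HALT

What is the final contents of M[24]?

9

MOV R7, 9 → R7=9
MOV R5, 36 → R5=36
MOV R3, 4 → R3=4
MOV R1, -9 → R1=-9
STORE R7, [24] → M[24]=9
LOAD R1, [24] → R1=M[24]=9
AND R3, 127 → R3=4&127=4
XOR R3, R7 → R3=4^9=13
SHL R7, 3 → R7=9<<3=72
ADD R7, 2 → R7=72+2=74
NEG R5 → R5=-(36)=-36
ADD R3, R5 → R3=13+(-36)=-23
AND R3, R7 → R3=(-23)&74=72
ADD R7, R3 → R7=74+72=146
XOR R7, 7 → R7=146^7=149
halt.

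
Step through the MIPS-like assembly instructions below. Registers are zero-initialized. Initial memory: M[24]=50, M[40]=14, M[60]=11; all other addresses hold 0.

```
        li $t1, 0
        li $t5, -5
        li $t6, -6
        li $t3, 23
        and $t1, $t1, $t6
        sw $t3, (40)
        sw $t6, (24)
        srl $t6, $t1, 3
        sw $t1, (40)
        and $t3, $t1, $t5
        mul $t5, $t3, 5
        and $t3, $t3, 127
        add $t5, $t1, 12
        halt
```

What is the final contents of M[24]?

li $t1, 0 → $t1=0
li $t5, -5 → $t5=-5
li $t6, -6 → $t6=-6
li $t3, 23 → $t3=23
and $t1, $t1, $t6 → $t1=0&(-6)=0
sw $t3, (40) → M[40]=23
sw $t6, (24) → M[24]=-6
srl $t6, $t1, 3 → $t6=0>>3=0
sw $t1, (40) → M[40]=0
and $t3, $t1, $t5 → $t3=0&(-5)=0
mul $t5, $t3, 5 → $t5=0*5=0
and $t3, $t3, 127 → $t3=0&127=0
add $t5, $t1, 12 → $t5=0+12=12
halt.

-6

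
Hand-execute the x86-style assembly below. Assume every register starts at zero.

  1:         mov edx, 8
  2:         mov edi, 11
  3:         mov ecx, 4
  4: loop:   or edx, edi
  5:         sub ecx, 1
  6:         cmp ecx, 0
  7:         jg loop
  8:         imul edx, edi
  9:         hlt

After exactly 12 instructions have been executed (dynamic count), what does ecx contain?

2

after mov edx, 8: edx=8
after mov edi, 11: edi=11
after mov ecx, 4: ecx=4
after or edx, edi: edx=8|11=11
after sub ecx, 1: ecx=4-1=3
cmp ecx, 0  (cmp 3,0)
jg loop: taken
after or edx, edi: edx=11|11=11
after sub ecx, 1: ecx=3-1=2
cmp ecx, 0  (cmp 2,0)
jg loop: taken
after or edx, edi: edx=11|11=11
After step 12: ecx = 2.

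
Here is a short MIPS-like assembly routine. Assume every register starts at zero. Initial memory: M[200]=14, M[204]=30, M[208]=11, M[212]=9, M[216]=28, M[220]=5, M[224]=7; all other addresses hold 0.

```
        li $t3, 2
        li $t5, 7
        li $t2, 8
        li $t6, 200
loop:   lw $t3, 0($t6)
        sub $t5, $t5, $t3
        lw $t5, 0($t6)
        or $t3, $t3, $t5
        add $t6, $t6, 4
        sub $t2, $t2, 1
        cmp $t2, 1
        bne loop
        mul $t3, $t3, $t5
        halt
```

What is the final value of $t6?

$t3=2
$t5=7
$t2=8
$t6=200
$t3=M[200]=14
$t5=7-14=-7
$t5=M[200]=14
$t3=14|14=14
$t6=200+4=204
$t2=8-1=7
cmp $t2, 1  (cmp 7,1)
bne loop: taken
$t3=M[204]=30
$t5=14-30=-16
$t5=M[204]=30
$t3=30|30=30
$t6=204+4=208
$t2=7-1=6
cmp $t2, 1  (cmp 6,1)
bne loop: taken
$t3=M[208]=11
$t5=30-11=19
$t5=M[208]=11
$t3=11|11=11
$t6=208+4=212
$t2=6-1=5
cmp $t2, 1  (cmp 5,1)
bne loop: taken
$t3=M[212]=9
$t5=11-9=2
$t5=M[212]=9
$t3=9|9=9
$t6=212+4=216
$t2=5-1=4
cmp $t2, 1  (cmp 4,1)
bne loop: taken
$t3=M[216]=28
$t5=9-28=-19
$t5=M[216]=28
$t3=28|28=28
$t6=216+4=220
$t2=4-1=3
cmp $t2, 1  (cmp 3,1)
bne loop: taken
$t3=M[220]=5
$t5=28-5=23
$t5=M[220]=5
$t3=5|5=5
$t6=220+4=224
$t2=3-1=2
cmp $t2, 1  (cmp 2,1)
bne loop: taken
$t3=M[224]=7
$t5=5-7=-2
$t5=M[224]=7
$t3=7|7=7
$t6=224+4=228
$t2=2-1=1
cmp $t2, 1  (cmp 1,1)
bne loop: not taken
$t3=7*7=49
halt.

228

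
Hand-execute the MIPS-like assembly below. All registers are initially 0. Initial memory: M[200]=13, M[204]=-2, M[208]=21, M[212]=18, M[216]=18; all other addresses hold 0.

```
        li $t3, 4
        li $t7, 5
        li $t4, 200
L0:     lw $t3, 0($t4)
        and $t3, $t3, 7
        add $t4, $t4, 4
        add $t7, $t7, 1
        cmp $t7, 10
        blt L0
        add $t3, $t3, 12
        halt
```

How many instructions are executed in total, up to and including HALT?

35

li $t3, 4 → $t3=4
li $t7, 5 → $t7=5
li $t4, 200 → $t4=200
lw $t3, 0($t4) → $t3=M[200]=13
and $t3, $t3, 7 → $t3=13&7=5
add $t4, $t4, 4 → $t4=200+4=204
add $t7, $t7, 1 → $t7=5+1=6
cmp $t7, 10  (cmp 6,10)
blt L0: taken
lw $t3, 0($t4) → $t3=M[204]=-2
and $t3, $t3, 7 → $t3=(-2)&7=6
add $t4, $t4, 4 → $t4=204+4=208
add $t7, $t7, 1 → $t7=6+1=7
cmp $t7, 10  (cmp 7,10)
blt L0: taken
lw $t3, 0($t4) → $t3=M[208]=21
and $t3, $t3, 7 → $t3=21&7=5
add $t4, $t4, 4 → $t4=208+4=212
add $t7, $t7, 1 → $t7=7+1=8
cmp $t7, 10  (cmp 8,10)
blt L0: taken
lw $t3, 0($t4) → $t3=M[212]=18
and $t3, $t3, 7 → $t3=18&7=2
add $t4, $t4, 4 → $t4=212+4=216
add $t7, $t7, 1 → $t7=8+1=9
cmp $t7, 10  (cmp 9,10)
blt L0: taken
lw $t3, 0($t4) → $t3=M[216]=18
and $t3, $t3, 7 → $t3=18&7=2
add $t4, $t4, 4 → $t4=216+4=220
add $t7, $t7, 1 → $t7=9+1=10
cmp $t7, 10  (cmp 10,10)
blt L0: not taken
add $t3, $t3, 12 → $t3=2+12=14
halt.
Total executed instructions: 35.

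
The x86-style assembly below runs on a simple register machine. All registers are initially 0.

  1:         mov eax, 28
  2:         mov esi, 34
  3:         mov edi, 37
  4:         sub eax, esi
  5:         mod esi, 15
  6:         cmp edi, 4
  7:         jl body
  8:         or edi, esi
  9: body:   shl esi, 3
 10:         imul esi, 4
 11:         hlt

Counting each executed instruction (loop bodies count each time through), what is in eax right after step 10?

-6

mov eax, 28 → eax=28
mov esi, 34 → esi=34
mov edi, 37 → edi=37
sub eax, esi → eax=28-34=-6
mod esi, 15 → esi=34%15=4
cmp edi, 4  (cmp 37,4)
jl body: not taken
or edi, esi → edi=37|4=37
shl esi, 3 → esi=4<<3=32
imul esi, 4 → esi=32*4=128
After step 10: eax = -6.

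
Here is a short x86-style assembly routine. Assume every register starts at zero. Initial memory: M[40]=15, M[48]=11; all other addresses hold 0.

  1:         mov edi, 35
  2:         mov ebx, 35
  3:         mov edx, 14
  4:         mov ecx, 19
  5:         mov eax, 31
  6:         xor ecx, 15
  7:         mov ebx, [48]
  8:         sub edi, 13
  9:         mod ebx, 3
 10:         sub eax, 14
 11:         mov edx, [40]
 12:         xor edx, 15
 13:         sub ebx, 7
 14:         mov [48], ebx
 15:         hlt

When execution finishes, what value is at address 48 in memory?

-5

mov edi, 35 → edi=35
mov ebx, 35 → ebx=35
mov edx, 14 → edx=14
mov ecx, 19 → ecx=19
mov eax, 31 → eax=31
xor ecx, 15 → ecx=19^15=28
mov ebx, [48] → ebx=M[48]=11
sub edi, 13 → edi=35-13=22
mod ebx, 3 → ebx=11%3=2
sub eax, 14 → eax=31-14=17
mov edx, [40] → edx=M[40]=15
xor edx, 15 → edx=15^15=0
sub ebx, 7 → ebx=2-7=-5
mov [48], ebx → M[48]=-5
halt.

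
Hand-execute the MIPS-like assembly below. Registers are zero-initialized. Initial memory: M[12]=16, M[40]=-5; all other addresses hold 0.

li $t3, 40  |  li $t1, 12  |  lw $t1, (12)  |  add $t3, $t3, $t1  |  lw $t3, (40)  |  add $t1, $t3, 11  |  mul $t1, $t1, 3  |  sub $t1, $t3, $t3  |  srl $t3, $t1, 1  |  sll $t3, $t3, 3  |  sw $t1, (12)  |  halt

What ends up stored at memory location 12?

li $t3, 40 → $t3=40
li $t1, 12 → $t1=12
lw $t1, (12) → $t1=M[12]=16
add $t3, $t3, $t1 → $t3=40+16=56
lw $t3, (40) → $t3=M[40]=-5
add $t1, $t3, 11 → $t1=(-5)+11=6
mul $t1, $t1, 3 → $t1=6*3=18
sub $t1, $t3, $t3 → $t1=(-5)-(-5)=0
srl $t3, $t1, 1 → $t3=0>>1=0
sll $t3, $t3, 3 → $t3=0<<3=0
sw $t1, (12) → M[12]=0
halt.

0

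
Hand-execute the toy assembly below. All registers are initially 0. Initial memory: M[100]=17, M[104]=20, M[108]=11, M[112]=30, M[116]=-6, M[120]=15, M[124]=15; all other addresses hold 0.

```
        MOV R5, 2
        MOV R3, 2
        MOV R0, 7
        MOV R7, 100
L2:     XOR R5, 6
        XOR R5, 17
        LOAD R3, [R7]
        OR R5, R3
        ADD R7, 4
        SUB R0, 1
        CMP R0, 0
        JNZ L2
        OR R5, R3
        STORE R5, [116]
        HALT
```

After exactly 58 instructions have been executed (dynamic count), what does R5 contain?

MOV R5, 2 → R5=2
MOV R3, 2 → R3=2
MOV R0, 7 → R0=7
MOV R7, 100 → R7=100
XOR R5, 6 → R5=2^6=4
XOR R5, 17 → R5=4^17=21
LOAD R3, [R7] → R3=M[100]=17
OR R5, R3 → R5=21|17=21
ADD R7, 4 → R7=100+4=104
SUB R0, 1 → R0=7-1=6
CMP R0, 0  (cmp 6,0)
JNZ L2: taken
XOR R5, 6 → R5=21^6=19
XOR R5, 17 → R5=19^17=2
LOAD R3, [R7] → R3=M[104]=20
OR R5, R3 → R5=2|20=22
ADD R7, 4 → R7=104+4=108
SUB R0, 1 → R0=6-1=5
CMP R0, 0  (cmp 5,0)
JNZ L2: taken
XOR R5, 6 → R5=22^6=16
XOR R5, 17 → R5=16^17=1
LOAD R3, [R7] → R3=M[108]=11
OR R5, R3 → R5=1|11=11
ADD R7, 4 → R7=108+4=112
SUB R0, 1 → R0=5-1=4
CMP R0, 0  (cmp 4,0)
JNZ L2: taken
XOR R5, 6 → R5=11^6=13
XOR R5, 17 → R5=13^17=28
LOAD R3, [R7] → R3=M[112]=30
OR R5, R3 → R5=28|30=30
ADD R7, 4 → R7=112+4=116
SUB R0, 1 → R0=4-1=3
CMP R0, 0  (cmp 3,0)
JNZ L2: taken
XOR R5, 6 → R5=30^6=24
XOR R5, 17 → R5=24^17=9
LOAD R3, [R7] → R3=M[116]=-6
OR R5, R3 → R5=9|(-6)=-5
ADD R7, 4 → R7=116+4=120
SUB R0, 1 → R0=3-1=2
CMP R0, 0  (cmp 2,0)
JNZ L2: taken
XOR R5, 6 → R5=(-5)^6=-3
XOR R5, 17 → R5=(-3)^17=-20
LOAD R3, [R7] → R3=M[120]=15
OR R5, R3 → R5=(-20)|15=-17
ADD R7, 4 → R7=120+4=124
SUB R0, 1 → R0=2-1=1
CMP R0, 0  (cmp 1,0)
JNZ L2: taken
XOR R5, 6 → R5=(-17)^6=-23
XOR R5, 17 → R5=(-23)^17=-8
LOAD R3, [R7] → R3=M[124]=15
OR R5, R3 → R5=(-8)|15=-1
ADD R7, 4 → R7=124+4=128
SUB R0, 1 → R0=1-1=0
After step 58: R5 = -1.

-1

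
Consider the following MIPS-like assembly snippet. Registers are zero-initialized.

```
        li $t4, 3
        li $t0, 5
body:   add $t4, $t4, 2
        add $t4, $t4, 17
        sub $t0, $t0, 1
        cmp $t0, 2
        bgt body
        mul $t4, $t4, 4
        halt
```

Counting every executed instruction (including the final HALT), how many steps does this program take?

19

li $t4, 3 → $t4=3
li $t0, 5 → $t0=5
add $t4, $t4, 2 → $t4=3+2=5
add $t4, $t4, 17 → $t4=5+17=22
sub $t0, $t0, 1 → $t0=5-1=4
cmp $t0, 2  (cmp 4,2)
bgt body: taken
add $t4, $t4, 2 → $t4=22+2=24
add $t4, $t4, 17 → $t4=24+17=41
sub $t0, $t0, 1 → $t0=4-1=3
cmp $t0, 2  (cmp 3,2)
bgt body: taken
add $t4, $t4, 2 → $t4=41+2=43
add $t4, $t4, 17 → $t4=43+17=60
sub $t0, $t0, 1 → $t0=3-1=2
cmp $t0, 2  (cmp 2,2)
bgt body: not taken
mul $t4, $t4, 4 → $t4=60*4=240
halt.
Total executed instructions: 19.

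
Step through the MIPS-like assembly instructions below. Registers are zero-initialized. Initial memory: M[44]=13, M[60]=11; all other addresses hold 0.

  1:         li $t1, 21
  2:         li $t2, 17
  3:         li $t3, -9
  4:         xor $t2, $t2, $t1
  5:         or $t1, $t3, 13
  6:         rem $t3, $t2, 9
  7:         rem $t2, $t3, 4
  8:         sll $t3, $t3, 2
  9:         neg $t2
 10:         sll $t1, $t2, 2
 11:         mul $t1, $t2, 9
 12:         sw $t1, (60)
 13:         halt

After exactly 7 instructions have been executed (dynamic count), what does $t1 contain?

-1

li $t1, 21 → $t1=21
li $t2, 17 → $t2=17
li $t3, -9 → $t3=-9
xor $t2, $t2, $t1 → $t2=17^21=4
or $t1, $t3, 13 → $t1=(-9)|13=-1
rem $t3, $t2, 9 → $t3=4%9=4
rem $t2, $t3, 4 → $t2=4%4=0
After step 7: $t1 = -1.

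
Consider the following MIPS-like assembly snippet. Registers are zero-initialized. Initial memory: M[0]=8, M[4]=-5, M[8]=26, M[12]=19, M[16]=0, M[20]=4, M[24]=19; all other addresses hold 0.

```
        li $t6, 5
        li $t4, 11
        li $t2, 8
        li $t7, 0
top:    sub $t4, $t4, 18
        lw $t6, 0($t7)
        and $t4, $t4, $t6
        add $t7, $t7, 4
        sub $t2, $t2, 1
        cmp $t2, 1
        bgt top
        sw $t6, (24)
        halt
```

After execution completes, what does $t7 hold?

28

$t6=5
$t4=11
$t2=8
$t7=0
$t4=11-18=-7
$t6=M[0]=8
$t4=(-7)&8=8
$t7=0+4=4
$t2=8-1=7
cmp $t2, 1  (cmp 7,1)
bgt top: taken
$t4=8-18=-10
$t6=M[4]=-5
$t4=(-10)&(-5)=-14
$t7=4+4=8
$t2=7-1=6
cmp $t2, 1  (cmp 6,1)
bgt top: taken
$t4=(-14)-18=-32
$t6=M[8]=26
$t4=(-32)&26=0
$t7=8+4=12
$t2=6-1=5
cmp $t2, 1  (cmp 5,1)
bgt top: taken
$t4=0-18=-18
$t6=M[12]=19
$t4=(-18)&19=2
$t7=12+4=16
$t2=5-1=4
cmp $t2, 1  (cmp 4,1)
bgt top: taken
$t4=2-18=-16
$t6=M[16]=0
$t4=(-16)&0=0
$t7=16+4=20
$t2=4-1=3
cmp $t2, 1  (cmp 3,1)
bgt top: taken
$t4=0-18=-18
$t6=M[20]=4
$t4=(-18)&4=4
$t7=20+4=24
$t2=3-1=2
cmp $t2, 1  (cmp 2,1)
bgt top: taken
$t4=4-18=-14
$t6=M[24]=19
$t4=(-14)&19=18
$t7=24+4=28
$t2=2-1=1
cmp $t2, 1  (cmp 1,1)
bgt top: not taken
sw $t6, (24) → M[24]=19
halt.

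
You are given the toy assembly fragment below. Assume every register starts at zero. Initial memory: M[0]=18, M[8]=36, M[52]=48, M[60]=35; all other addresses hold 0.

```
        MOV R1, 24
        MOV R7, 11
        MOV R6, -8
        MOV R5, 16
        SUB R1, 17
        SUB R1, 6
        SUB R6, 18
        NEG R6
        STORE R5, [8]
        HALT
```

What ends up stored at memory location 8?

16

MOV R1, 24 → R1=24
MOV R7, 11 → R7=11
MOV R6, -8 → R6=-8
MOV R5, 16 → R5=16
SUB R1, 17 → R1=24-17=7
SUB R1, 6 → R1=7-6=1
SUB R6, 18 → R6=(-8)-18=-26
NEG R6 → R6=-(-26)=26
STORE R5, [8] → M[8]=16
halt.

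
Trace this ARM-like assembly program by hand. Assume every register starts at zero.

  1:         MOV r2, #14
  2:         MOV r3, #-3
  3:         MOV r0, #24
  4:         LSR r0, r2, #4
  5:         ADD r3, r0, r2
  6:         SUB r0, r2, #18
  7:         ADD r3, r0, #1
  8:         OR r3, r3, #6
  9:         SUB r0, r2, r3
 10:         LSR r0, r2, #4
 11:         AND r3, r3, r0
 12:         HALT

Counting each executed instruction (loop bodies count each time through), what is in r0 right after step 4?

MOV r2, #14 → r2=14
MOV r3, #-3 → r3=-3
MOV r0, #24 → r0=24
LSR r0, r2, #4 → r0=14>>4=0
After step 4: r0 = 0.

0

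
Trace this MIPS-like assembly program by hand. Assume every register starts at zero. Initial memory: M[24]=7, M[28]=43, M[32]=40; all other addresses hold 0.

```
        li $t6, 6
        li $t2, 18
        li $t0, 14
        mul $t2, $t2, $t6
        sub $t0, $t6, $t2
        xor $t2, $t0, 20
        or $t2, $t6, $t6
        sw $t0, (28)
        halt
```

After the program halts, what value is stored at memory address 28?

li $t6, 6 → $t6=6
li $t2, 18 → $t2=18
li $t0, 14 → $t0=14
mul $t2, $t2, $t6 → $t2=18*6=108
sub $t0, $t6, $t2 → $t0=6-108=-102
xor $t2, $t0, 20 → $t2=(-102)^20=-114
or $t2, $t6, $t6 → $t2=6|6=6
sw $t0, (28) → M[28]=-102
halt.

-102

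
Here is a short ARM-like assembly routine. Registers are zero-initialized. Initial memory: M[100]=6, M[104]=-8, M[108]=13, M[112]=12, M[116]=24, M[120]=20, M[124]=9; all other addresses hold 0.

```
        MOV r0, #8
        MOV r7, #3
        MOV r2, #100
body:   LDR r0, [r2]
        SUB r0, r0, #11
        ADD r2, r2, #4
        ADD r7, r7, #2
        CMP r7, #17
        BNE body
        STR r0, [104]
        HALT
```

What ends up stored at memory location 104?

r0=8
r7=3
r2=100
r0=M[100]=6
r0=6-11=-5
r2=100+4=104
r7=3+2=5
CMP r7, #17  (cmp 5,17)
BNE body: taken
r0=M[104]=-8
r0=(-8)-11=-19
r2=104+4=108
r7=5+2=7
CMP r7, #17  (cmp 7,17)
BNE body: taken
r0=M[108]=13
r0=13-11=2
r2=108+4=112
r7=7+2=9
CMP r7, #17  (cmp 9,17)
BNE body: taken
r0=M[112]=12
r0=12-11=1
r2=112+4=116
r7=9+2=11
CMP r7, #17  (cmp 11,17)
BNE body: taken
r0=M[116]=24
r0=24-11=13
r2=116+4=120
r7=11+2=13
CMP r7, #17  (cmp 13,17)
BNE body: taken
r0=M[120]=20
r0=20-11=9
r2=120+4=124
r7=13+2=15
CMP r7, #17  (cmp 15,17)
BNE body: taken
r0=M[124]=9
r0=9-11=-2
r2=124+4=128
r7=15+2=17
CMP r7, #17  (cmp 17,17)
BNE body: not taken
STR r0, [104] → M[104]=-2
halt.

-2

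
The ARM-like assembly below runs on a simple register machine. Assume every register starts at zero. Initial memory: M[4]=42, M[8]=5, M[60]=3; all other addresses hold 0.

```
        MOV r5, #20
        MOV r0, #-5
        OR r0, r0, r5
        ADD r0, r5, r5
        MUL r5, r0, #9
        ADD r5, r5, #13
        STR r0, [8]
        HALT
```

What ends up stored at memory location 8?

after MOV r5, #20: r5=20
after MOV r0, #-5: r0=-5
after OR r0, r0, r5: r0=(-5)|20=-1
after ADD r0, r5, r5: r0=20+20=40
after MUL r5, r0, #9: r5=40*9=360
after ADD r5, r5, #13: r5=360+13=373
STR r0, [8] → M[8]=40
halt.

40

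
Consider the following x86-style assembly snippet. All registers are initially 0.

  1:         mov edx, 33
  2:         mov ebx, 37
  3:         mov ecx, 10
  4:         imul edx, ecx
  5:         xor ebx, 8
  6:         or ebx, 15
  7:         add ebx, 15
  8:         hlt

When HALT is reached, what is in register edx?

330

mov edx, 33 → edx=33
mov ebx, 37 → ebx=37
mov ecx, 10 → ecx=10
imul edx, ecx → edx=33*10=330
xor ebx, 8 → ebx=37^8=45
or ebx, 15 → ebx=45|15=47
add ebx, 15 → ebx=47+15=62
halt.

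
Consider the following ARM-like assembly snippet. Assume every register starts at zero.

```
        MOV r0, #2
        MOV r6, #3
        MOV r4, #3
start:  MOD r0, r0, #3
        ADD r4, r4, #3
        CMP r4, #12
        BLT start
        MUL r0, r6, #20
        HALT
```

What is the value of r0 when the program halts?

60

r0=2
r6=3
r4=3
r0=2%3=2
r4=3+3=6
CMP r4, #12  (cmp 6,12)
BLT start: taken
r0=2%3=2
r4=6+3=9
CMP r4, #12  (cmp 9,12)
BLT start: taken
r0=2%3=2
r4=9+3=12
CMP r4, #12  (cmp 12,12)
BLT start: not taken
r0=3*20=60
halt.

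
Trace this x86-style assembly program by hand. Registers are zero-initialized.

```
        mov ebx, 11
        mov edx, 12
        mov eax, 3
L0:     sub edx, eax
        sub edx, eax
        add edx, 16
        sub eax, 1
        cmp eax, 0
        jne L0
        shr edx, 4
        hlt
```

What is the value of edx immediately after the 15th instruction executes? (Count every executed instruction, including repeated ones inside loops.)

after mov ebx, 11: ebx=11
after mov edx, 12: edx=12
after mov eax, 3: eax=3
after sub edx, eax: edx=12-3=9
after sub edx, eax: edx=9-3=6
after add edx, 16: edx=6+16=22
after sub eax, 1: eax=3-1=2
cmp eax, 0  (cmp 2,0)
jne L0: taken
after sub edx, eax: edx=22-2=20
after sub edx, eax: edx=20-2=18
after add edx, 16: edx=18+16=34
after sub eax, 1: eax=2-1=1
cmp eax, 0  (cmp 1,0)
jne L0: taken
After step 15: edx = 34.

34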